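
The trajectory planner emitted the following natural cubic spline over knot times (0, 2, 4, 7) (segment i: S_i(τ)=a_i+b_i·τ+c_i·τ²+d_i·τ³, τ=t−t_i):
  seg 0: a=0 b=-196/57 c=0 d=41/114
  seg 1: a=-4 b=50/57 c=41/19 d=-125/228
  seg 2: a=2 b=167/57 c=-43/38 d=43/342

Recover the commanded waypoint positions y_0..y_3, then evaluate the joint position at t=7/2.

y_0=0 y_1=-4 y_2=2 y_3=4
S(7/2) = 195/608

y_0 = S_0(0) = a_0 = 0
y_1 = S_1(0) = a_1 = -4
y_2 = S_2(0) = a_2 = 2
y_3 = S_2(3) = 4
t_q=7/2 is in segment 1 (τ=3/2); S_1(τ)=195/608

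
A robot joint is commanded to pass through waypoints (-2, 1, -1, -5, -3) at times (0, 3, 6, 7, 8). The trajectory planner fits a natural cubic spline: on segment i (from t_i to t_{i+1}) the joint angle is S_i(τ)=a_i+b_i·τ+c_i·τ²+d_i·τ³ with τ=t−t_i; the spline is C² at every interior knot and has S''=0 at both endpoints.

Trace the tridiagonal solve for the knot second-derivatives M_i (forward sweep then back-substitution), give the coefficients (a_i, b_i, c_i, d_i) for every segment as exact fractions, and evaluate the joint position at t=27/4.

Δ: Δ0=1, Δ1=-2/3, Δ2=-4, Δ3=2
row 1: diag=12, rhs=-10; c'=1/4, d'=-5/6
row 2: denom=8−3·1/4=29/4; d'=(-20−3·-5/6)/(29/4)=-70/29
row 3: denom=4−1·4/29=112/29; d'=(36−1·-70/29)/(112/29)=557/56
back: M3=557/56
back: M2=-70/29−4/29·557/56=-53/14
back: M1=-5/6−1/4·-53/14=19/168
M: M0=0, M1=19/168, M2=-53/14, M3=557/56, M4=0
seg 0: a=-2, c=M0/2=0, d=(M1−M0)/(6·3)=19/3024, b=Δ0−h0·(2M0+M1)/6=317/336
seg 1: a=1, c=M1/2=19/336, d=(M2−M1)/(6·3)=-655/3024, b=Δ1−h1·(2M1+M2)/6=187/168
seg 2: a=-1, c=M2/2=-53/28, d=(M3−M2)/(6·1)=769/336, b=Δ2−h2·(2M2+M3)/6=-211/48
seg 3: a=-5, c=M3/2=557/112, d=(M4−M3)/(6·1)=-557/336, b=Δ3−h3·(2M3+M4)/6=-221/168
t_q=27/4 → seg 2, τ=3/4; S=-1+-211/48·τ+-53/28·τ²+769/336·τ³=-31511/7168

  seg 0: a=-2 b=317/336 c=0 d=19/3024
  seg 1: a=1 b=187/168 c=19/336 d=-655/3024
  seg 2: a=-1 b=-211/48 c=-53/28 d=769/336
  seg 3: a=-5 b=-221/168 c=557/112 d=-557/336
S(27/4) = -31511/7168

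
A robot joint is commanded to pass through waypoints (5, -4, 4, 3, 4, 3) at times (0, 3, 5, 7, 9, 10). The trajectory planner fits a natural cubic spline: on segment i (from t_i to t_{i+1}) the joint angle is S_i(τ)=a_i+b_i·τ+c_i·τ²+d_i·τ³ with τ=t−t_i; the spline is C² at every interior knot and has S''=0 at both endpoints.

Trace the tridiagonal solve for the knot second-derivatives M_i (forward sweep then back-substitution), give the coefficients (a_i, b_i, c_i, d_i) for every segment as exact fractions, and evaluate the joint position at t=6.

Δ: Δ0=-3, Δ1=4, Δ2=-1/2, Δ3=1/2, Δ4=-1
row 1: diag=10, rhs=42; c'=1/5, d'=21/5
row 2: denom=8−2·1/5=38/5; d'=(-27−2·21/5)/(38/5)=-177/38
row 3: denom=8−2·5/19=142/19; d'=(6−2·-177/38)/(142/19)=291/142
row 4: denom=6−2·19/71=388/71; d'=(-9−2·291/142)/(388/71)=-465/194
back: M4=-465/194
back: M3=291/142−19/71·-465/194=261/97
back: M2=-177/38−5/19·261/97=-1041/194
back: M1=21/5−1/5·-1041/194=1023/194
M: M0=0, M1=1023/194, M2=-1041/194, M3=261/97, M4=-465/194, M5=0
seg 0: a=5, c=M0/2=0, d=(M1−M0)/(6·3)=341/1164, b=Δ0−h0·(2M0+M1)/6=-2187/388
seg 1: a=-4, c=M1/2=1023/388, d=(M2−M1)/(6·2)=-86/97, b=Δ1−h1·(2M1+M2)/6=441/194
seg 2: a=4, c=M2/2=-1041/388, d=(M3−M2)/(6·2)=521/776, b=Δ2−h2·(2M2+M3)/6=423/194
seg 3: a=3, c=M3/2=261/194, d=(M4−M3)/(6·2)=-329/776, b=Δ3−h3·(2M3+M4)/6=-48/97
seg 4: a=4, c=M4/2=-465/388, d=(M5−M4)/(6·1)=155/388, b=Δ4−h4·(2M4+M5)/6=-39/194
t_q=6 → seg 2, τ=1; S=4+423/194·τ+-1041/388·τ²+521/776·τ³=3235/776

  seg 0: a=5 b=-2187/388 c=0 d=341/1164
  seg 1: a=-4 b=441/194 c=1023/388 d=-86/97
  seg 2: a=4 b=423/194 c=-1041/388 d=521/776
  seg 3: a=3 b=-48/97 c=261/194 d=-329/776
  seg 4: a=4 b=-39/194 c=-465/388 d=155/388
S(6) = 3235/776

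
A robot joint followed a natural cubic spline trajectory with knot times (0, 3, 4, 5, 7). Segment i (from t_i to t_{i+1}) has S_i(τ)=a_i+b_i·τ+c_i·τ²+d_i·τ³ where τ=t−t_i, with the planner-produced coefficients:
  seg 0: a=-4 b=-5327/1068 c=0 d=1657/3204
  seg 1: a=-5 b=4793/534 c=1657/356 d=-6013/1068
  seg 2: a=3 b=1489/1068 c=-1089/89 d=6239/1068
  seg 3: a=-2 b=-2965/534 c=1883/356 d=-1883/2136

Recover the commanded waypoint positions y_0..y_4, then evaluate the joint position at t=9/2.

y_0=-4 y_1=-5 y_2=3 y_3=-2 y_4=1
S(9/2) = 3897/2848

y_0 = S_0(0) = a_0 = -4
y_1 = S_1(0) = a_1 = -5
y_2 = S_2(0) = a_2 = 3
y_3 = S_3(0) = a_3 = -2
y_4 = S_3(2) = 1
t_q=9/2 is in segment 2 (τ=1/2); S_2(τ)=3897/2848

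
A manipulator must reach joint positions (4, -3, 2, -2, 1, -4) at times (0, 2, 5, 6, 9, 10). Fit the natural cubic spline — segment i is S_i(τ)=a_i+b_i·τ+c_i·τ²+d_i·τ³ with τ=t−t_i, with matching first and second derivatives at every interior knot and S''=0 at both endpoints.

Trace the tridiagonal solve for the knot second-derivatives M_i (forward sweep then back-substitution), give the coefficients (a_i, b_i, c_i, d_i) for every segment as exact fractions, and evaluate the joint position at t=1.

Δ: Δ0=-7/2, Δ1=5/3, Δ2=-4, Δ3=1, Δ4=-5
row 1: diag=10, rhs=31; c'=3/10, d'=31/10
row 2: denom=8−3·3/10=71/10; d'=(-34−3·31/10)/(71/10)=-433/71
row 3: denom=8−1·10/71=558/71; d'=(30−1·-433/71)/(558/71)=2563/558
row 4: denom=8−3·71/186=425/62; d'=(-36−3·2563/558)/(425/62)=-9259/1275
back: M4=-9259/1275
back: M3=2563/558−71/186·-9259/1275=28172/3825
back: M2=-433/71−10/71·28172/3825=-5459/765
back: M1=31/10−3/10·-5459/765=6682/1275
M: M0=0, M1=6682/1275, M2=-5459/765, M3=28172/3825, M4=-9259/1275, M5=0
seg 0: a=4, c=M0/2=0, d=(M1−M0)/(6·2)=3341/7650, b=Δ0−h0·(2M0+M1)/6=-40139/7650
seg 1: a=-3, c=M1/2=3341/1275, d=(M2−M1)/(6·3)=-47341/68850, b=Δ1−h1·(2M1+M2)/6=-47/7650
seg 2: a=2, c=M2/2=-5459/1530, d=(M3−M2)/(6·1)=6163/2550, b=Δ2−h2·(2M2+M3)/6=-641/225
seg 3: a=-2, c=M3/2=14086/3825, d=(M4−M3)/(6·3)=-55949/68850, b=Δ3−h3·(2M3+M4)/6=-20917/7650
seg 4: a=1, c=M4/2=-9259/2550, d=(M5−M4)/(6·1)=9259/7650, b=Δ4−h4·(2M4+M5)/6=-9866/3825
t_q=1 → seg 0, τ=1; S=4+-40139/7650·τ+0·τ²+3341/7650·τ³=-1033/1275

  seg 0: a=4 b=-40139/7650 c=0 d=3341/7650
  seg 1: a=-3 b=-47/7650 c=3341/1275 d=-47341/68850
  seg 2: a=2 b=-641/225 c=-5459/1530 d=6163/2550
  seg 3: a=-2 b=-20917/7650 c=14086/3825 d=-55949/68850
  seg 4: a=1 b=-9866/3825 c=-9259/2550 d=9259/7650
S(1) = -1033/1275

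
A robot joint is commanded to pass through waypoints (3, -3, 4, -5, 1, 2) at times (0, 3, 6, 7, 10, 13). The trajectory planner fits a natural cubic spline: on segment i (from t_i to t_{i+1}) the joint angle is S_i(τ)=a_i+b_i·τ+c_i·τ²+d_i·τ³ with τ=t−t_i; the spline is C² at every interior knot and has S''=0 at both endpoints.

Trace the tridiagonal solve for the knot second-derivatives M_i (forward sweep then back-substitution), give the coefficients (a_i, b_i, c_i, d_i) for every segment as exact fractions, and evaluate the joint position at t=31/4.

Δ: Δ0=-2, Δ1=7/3, Δ2=-9, Δ3=2, Δ4=1/3
row 1: diag=12, rhs=26; c'=1/4, d'=13/6
row 2: denom=8−3·1/4=29/4; d'=(-68−3·13/6)/(29/4)=-298/29
row 3: denom=8−1·4/29=228/29; d'=(66−1·-298/29)/(228/29)=553/57
row 4: denom=12−3·29/76=825/76; d'=(-10−3·553/57)/(825/76)=-2972/825
back: M4=-2972/825
back: M3=553/57−29/76·-2972/825=3046/275
back: M2=-298/29−4/29·3046/275=-3246/275
back: M1=13/6−1/4·-3246/275=4222/825
M: M0=0, M1=4222/825, M2=-3246/275, M3=3046/275, M4=-2972/825, M5=0
seg 0: a=3, c=M0/2=0, d=(M1−M0)/(6·3)=2111/7425, b=Δ0−h0·(2M0+M1)/6=-3761/825
seg 1: a=-3, c=M1/2=2111/825, d=(M2−M1)/(6·3)=-1396/1485, b=Δ1−h1·(2M1+M2)/6=2572/825
seg 2: a=4, c=M2/2=-1623/275, d=(M3−M2)/(6·1)=286/75, b=Δ2−h2·(2M2+M3)/6=-5702/825
seg 3: a=-5, c=M3/2=1523/275, d=(M4−M3)/(6·3)=-1211/1485, b=Δ3−h3·(2M3+M4)/6=-6002/825
seg 4: a=1, c=M4/2=-1486/825, d=(M5−M4)/(6·3)=1486/7425, b=Δ4−h4·(2M4+M5)/6=3247/825
t_q=31/4 → seg 3, τ=3/4; S=-5+-6002/825·τ+1523/275·τ²+-1211/1485·τ³=-135259/17600

  seg 0: a=3 b=-3761/825 c=0 d=2111/7425
  seg 1: a=-3 b=2572/825 c=2111/825 d=-1396/1485
  seg 2: a=4 b=-5702/825 c=-1623/275 d=286/75
  seg 3: a=-5 b=-6002/825 c=1523/275 d=-1211/1485
  seg 4: a=1 b=3247/825 c=-1486/825 d=1486/7425
S(31/4) = -135259/17600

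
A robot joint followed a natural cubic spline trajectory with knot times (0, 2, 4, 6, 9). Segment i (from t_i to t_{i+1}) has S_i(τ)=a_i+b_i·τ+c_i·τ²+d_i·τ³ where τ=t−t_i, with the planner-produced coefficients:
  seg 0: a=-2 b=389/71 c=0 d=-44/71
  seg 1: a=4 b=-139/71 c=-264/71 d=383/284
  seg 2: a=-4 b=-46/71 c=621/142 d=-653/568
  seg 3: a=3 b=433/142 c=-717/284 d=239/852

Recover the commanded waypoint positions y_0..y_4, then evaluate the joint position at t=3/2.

y_0=-2 y_1=4 y_2=-4 y_3=3 y_4=-3
S(3/2) = 293/71

y_0 = S_0(0) = a_0 = -2
y_1 = S_1(0) = a_1 = 4
y_2 = S_2(0) = a_2 = -4
y_3 = S_3(0) = a_3 = 3
y_4 = S_3(3) = -3
t_q=3/2 is in segment 0 (τ=3/2); S_0(τ)=293/71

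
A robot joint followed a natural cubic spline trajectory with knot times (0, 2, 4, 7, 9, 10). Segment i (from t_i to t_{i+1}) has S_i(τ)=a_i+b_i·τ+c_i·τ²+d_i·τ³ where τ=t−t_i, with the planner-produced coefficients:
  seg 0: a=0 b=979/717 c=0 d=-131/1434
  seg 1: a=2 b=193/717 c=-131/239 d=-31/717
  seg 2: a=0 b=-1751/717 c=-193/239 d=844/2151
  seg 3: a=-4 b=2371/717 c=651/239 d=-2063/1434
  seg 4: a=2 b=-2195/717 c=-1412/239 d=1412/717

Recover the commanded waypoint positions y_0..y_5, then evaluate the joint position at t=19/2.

y_0 = S_0(0) = a_0 = 0
y_1 = S_1(0) = a_1 = 2
y_2 = S_2(0) = a_2 = 0
y_3 = S_3(0) = a_3 = -4
y_4 = S_4(0) = a_4 = 2
y_5 = S_4(1) = -5
t_q=19/2 is in segment 4 (τ=1/2); S_4(τ)=-182/239

y_0=0 y_1=2 y_2=0 y_3=-4 y_4=2 y_5=-5
S(19/2) = -182/239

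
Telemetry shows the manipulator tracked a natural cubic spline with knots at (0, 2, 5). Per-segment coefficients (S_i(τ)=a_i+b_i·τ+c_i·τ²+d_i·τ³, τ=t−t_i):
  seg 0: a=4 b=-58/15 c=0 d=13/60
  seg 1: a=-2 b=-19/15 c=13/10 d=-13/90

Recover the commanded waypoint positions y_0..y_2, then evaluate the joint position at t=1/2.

y_0 = S_0(0) = a_0 = 4
y_1 = S_1(0) = a_1 = -2
y_2 = S_1(3) = 2
t_q=1/2 is in segment 0 (τ=1/2); S_0(τ)=67/32

y_0=4 y_1=-2 y_2=2
S(1/2) = 67/32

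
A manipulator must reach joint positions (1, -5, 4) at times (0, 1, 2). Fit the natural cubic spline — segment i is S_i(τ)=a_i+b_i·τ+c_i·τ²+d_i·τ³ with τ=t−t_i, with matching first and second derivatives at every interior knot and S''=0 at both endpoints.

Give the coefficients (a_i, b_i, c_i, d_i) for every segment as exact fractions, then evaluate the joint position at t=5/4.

  seg 0: a=1 b=-39/4 c=0 d=15/4
  seg 1: a=-5 b=3/2 c=45/4 d=-15/4
S(5/4) = -1019/256

Δ: Δ0=-6, Δ1=9
row 1: diag=4, rhs=90; c'=1/4, d'=45/2
back: M1=45/2
M: M0=0, M1=45/2, M2=0
seg 0: a=1, c=M0/2=0, d=(M1−M0)/(6·1)=15/4, b=Δ0−h0·(2M0+M1)/6=-39/4
seg 1: a=-5, c=M1/2=45/4, d=(M2−M1)/(6·1)=-15/4, b=Δ1−h1·(2M1+M2)/6=3/2
t_q=5/4 → seg 1, τ=1/4; S=-5+3/2·τ+45/4·τ²+-15/4·τ³=-1019/256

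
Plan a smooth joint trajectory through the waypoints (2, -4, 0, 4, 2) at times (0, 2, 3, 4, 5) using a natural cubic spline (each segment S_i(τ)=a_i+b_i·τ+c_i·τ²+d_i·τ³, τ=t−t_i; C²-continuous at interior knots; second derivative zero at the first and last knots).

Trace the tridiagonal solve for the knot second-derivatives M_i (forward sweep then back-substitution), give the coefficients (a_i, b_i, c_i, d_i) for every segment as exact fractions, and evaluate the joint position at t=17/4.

  seg 0: a=2 b=-228/43 c=0 d=99/172
  seg 1: a=-4 b=69/43 c=297/86 d=-91/86
  seg 2: a=0 b=459/86 c=12/43 d=-139/86
  seg 3: a=4 b=45/43 c=-393/86 d=131/86
S(17/4) = 22015/5504

Δ: Δ0=-3, Δ1=4, Δ2=4, Δ3=-2
row 1: diag=6, rhs=42; c'=1/6, d'=7
row 2: denom=4−1·1/6=23/6; d'=(0−1·7)/(23/6)=-42/23
row 3: denom=4−1·6/23=86/23; d'=(-36−1·-42/23)/(86/23)=-393/43
back: M3=-393/43
back: M2=-42/23−6/23·-393/43=24/43
back: M1=7−1/6·24/43=297/43
M: M0=0, M1=297/43, M2=24/43, M3=-393/43, M4=0
seg 0: a=2, c=M0/2=0, d=(M1−M0)/(6·2)=99/172, b=Δ0−h0·(2M0+M1)/6=-228/43
seg 1: a=-4, c=M1/2=297/86, d=(M2−M1)/(6·1)=-91/86, b=Δ1−h1·(2M1+M2)/6=69/43
seg 2: a=0, c=M2/2=12/43, d=(M3−M2)/(6·1)=-139/86, b=Δ2−h2·(2M2+M3)/6=459/86
seg 3: a=4, c=M3/2=-393/86, d=(M4−M3)/(6·1)=131/86, b=Δ3−h3·(2M3+M4)/6=45/43
t_q=17/4 → seg 3, τ=1/4; S=4+45/43·τ+-393/86·τ²+131/86·τ³=22015/5504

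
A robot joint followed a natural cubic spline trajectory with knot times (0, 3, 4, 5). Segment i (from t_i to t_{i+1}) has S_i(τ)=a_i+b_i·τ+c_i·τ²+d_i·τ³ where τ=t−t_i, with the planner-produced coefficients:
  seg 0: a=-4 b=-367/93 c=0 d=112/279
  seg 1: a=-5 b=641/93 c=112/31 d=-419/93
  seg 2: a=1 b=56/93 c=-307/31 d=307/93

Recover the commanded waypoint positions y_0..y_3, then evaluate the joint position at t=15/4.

y_0 = S_0(0) = a_0 = -4
y_1 = S_1(0) = a_1 = -5
y_2 = S_2(0) = a_2 = 1
y_3 = S_2(1) = -5
t_q=15/4 is in segment 1 (τ=3/4); S_1(τ)=597/1984

y_0=-4 y_1=-5 y_2=1 y_3=-5
S(15/4) = 597/1984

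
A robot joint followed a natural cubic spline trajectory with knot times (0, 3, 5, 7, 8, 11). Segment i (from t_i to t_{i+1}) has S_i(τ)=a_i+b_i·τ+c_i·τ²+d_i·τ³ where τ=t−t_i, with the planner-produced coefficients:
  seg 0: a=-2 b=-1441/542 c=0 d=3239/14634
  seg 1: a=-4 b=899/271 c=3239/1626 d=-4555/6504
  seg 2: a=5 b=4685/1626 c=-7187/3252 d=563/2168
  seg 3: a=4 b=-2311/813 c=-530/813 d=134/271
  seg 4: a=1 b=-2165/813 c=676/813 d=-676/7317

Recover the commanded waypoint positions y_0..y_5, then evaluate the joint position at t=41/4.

y_0 = S_0(0) = a_0 = -2
y_1 = S_1(0) = a_1 = -4
y_2 = S_2(0) = a_2 = 5
y_3 = S_3(0) = a_3 = 4
y_4 = S_4(0) = a_4 = 1
y_5 = S_4(3) = -2
t_q=41/4 is in segment 4 (τ=9/4); S_4(τ)=-7955/4336

y_0=-2 y_1=-4 y_2=5 y_3=4 y_4=1 y_5=-2
S(41/4) = -7955/4336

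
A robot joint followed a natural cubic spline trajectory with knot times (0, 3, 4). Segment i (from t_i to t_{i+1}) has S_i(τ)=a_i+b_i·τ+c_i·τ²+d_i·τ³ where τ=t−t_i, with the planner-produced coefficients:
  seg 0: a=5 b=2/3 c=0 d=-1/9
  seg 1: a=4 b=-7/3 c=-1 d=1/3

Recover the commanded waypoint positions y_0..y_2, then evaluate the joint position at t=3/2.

y_0=5 y_1=4 y_2=1
S(3/2) = 45/8

y_0 = S_0(0) = a_0 = 5
y_1 = S_1(0) = a_1 = 4
y_2 = S_1(1) = 1
t_q=3/2 is in segment 0 (τ=3/2); S_0(τ)=45/8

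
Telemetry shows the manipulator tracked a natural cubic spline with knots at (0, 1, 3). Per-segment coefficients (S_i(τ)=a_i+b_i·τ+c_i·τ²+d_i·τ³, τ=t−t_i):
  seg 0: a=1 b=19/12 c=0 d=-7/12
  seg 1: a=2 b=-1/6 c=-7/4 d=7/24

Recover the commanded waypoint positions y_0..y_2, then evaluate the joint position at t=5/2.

y_0=1 y_1=2 y_2=-3
S(5/2) = -77/64

y_0 = S_0(0) = a_0 = 1
y_1 = S_1(0) = a_1 = 2
y_2 = S_1(2) = -3
t_q=5/2 is in segment 1 (τ=3/2); S_1(τ)=-77/64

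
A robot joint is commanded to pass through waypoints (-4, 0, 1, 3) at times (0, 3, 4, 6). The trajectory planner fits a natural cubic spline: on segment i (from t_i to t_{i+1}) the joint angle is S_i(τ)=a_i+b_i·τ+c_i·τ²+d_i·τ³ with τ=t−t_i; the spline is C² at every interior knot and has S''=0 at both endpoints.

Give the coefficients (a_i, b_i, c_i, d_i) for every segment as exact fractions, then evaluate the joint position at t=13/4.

  seg 0: a=-4 b=206/141 c=0 d=-2/141
  seg 1: a=0 b=152/141 c=-6/47 d=7/141
  seg 2: a=1 b=137/141 c=1/47 d=-1/282
S(13/4) = 789/3008

Δ: Δ0=4/3, Δ1=1, Δ2=1
row 1: diag=8, rhs=-2; c'=1/8, d'=-1/4
row 2: denom=6−1·1/8=47/8; d'=(0−1·-1/4)/(47/8)=2/47
back: M2=2/47
back: M1=-1/4−1/8·2/47=-12/47
M: M0=0, M1=-12/47, M2=2/47, M3=0
seg 0: a=-4, c=M0/2=0, d=(M1−M0)/(6·3)=-2/141, b=Δ0−h0·(2M0+M1)/6=206/141
seg 1: a=0, c=M1/2=-6/47, d=(M2−M1)/(6·1)=7/141, b=Δ1−h1·(2M1+M2)/6=152/141
seg 2: a=1, c=M2/2=1/47, d=(M3−M2)/(6·2)=-1/282, b=Δ2−h2·(2M2+M3)/6=137/141
t_q=13/4 → seg 1, τ=1/4; S=0+152/141·τ+-6/47·τ²+7/141·τ³=789/3008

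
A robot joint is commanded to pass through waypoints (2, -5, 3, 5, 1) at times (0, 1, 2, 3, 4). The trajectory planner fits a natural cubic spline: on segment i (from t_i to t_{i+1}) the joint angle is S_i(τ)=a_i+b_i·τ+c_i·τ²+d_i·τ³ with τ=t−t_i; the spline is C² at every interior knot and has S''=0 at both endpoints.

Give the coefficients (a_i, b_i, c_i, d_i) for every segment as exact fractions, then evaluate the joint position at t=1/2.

Δ: Δ0=-7, Δ1=8, Δ2=2, Δ3=-4
row 1: diag=4, rhs=90; c'=1/4, d'=45/2
row 2: denom=4−1·1/4=15/4; d'=(-36−1·45/2)/(15/4)=-78/5
row 3: denom=4−1·4/15=56/15; d'=(-36−1·-78/5)/(56/15)=-153/28
back: M3=-153/28
back: M2=-78/5−4/15·-153/28=-99/7
back: M1=45/2−1/4·-99/7=729/28
M: M0=0, M1=729/28, M2=-99/7, M3=-153/28, M4=0
seg 0: a=2, c=M0/2=0, d=(M1−M0)/(6·1)=243/56, b=Δ0−h0·(2M0+M1)/6=-635/56
seg 1: a=-5, c=M1/2=729/56, d=(M2−M1)/(6·1)=-375/56, b=Δ1−h1·(2M1+M2)/6=47/28
seg 2: a=3, c=M2/2=-99/14, d=(M3−M2)/(6·1)=81/56, b=Δ2−h2·(2M2+M3)/6=61/8
seg 3: a=5, c=M3/2=-153/56, d=(M4−M3)/(6·1)=51/56, b=Δ3−h3·(2M3+M4)/6=-61/28
t_q=1/2 → seg 0, τ=1/2; S=2+-635/56·τ+0·τ²+243/56·τ³=-1401/448

  seg 0: a=2 b=-635/56 c=0 d=243/56
  seg 1: a=-5 b=47/28 c=729/56 d=-375/56
  seg 2: a=3 b=61/8 c=-99/14 d=81/56
  seg 3: a=5 b=-61/28 c=-153/56 d=51/56
S(1/2) = -1401/448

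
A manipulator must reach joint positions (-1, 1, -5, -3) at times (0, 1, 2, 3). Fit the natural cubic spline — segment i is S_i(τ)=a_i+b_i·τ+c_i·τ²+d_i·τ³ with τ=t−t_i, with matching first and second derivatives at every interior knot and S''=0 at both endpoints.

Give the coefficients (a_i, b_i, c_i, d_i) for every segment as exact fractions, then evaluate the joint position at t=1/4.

Δ: Δ0=2, Δ1=-6, Δ2=2
row 1: diag=4, rhs=-48; c'=1/4, d'=-12
row 2: denom=4−1·1/4=15/4; d'=(48−1·-12)/(15/4)=16
back: M2=16
back: M1=-12−1/4·16=-16
M: M0=0, M1=-16, M2=16, M3=0
seg 0: a=-1, c=M0/2=0, d=(M1−M0)/(6·1)=-8/3, b=Δ0−h0·(2M0+M1)/6=14/3
seg 1: a=1, c=M1/2=-8, d=(M2−M1)/(6·1)=16/3, b=Δ1−h1·(2M1+M2)/6=-10/3
seg 2: a=-5, c=M2/2=8, d=(M3−M2)/(6·1)=-8/3, b=Δ2−h2·(2M2+M3)/6=-10/3
t_q=1/4 → seg 0, τ=1/4; S=-1+14/3·τ+0·τ²+-8/3·τ³=1/8

  seg 0: a=-1 b=14/3 c=0 d=-8/3
  seg 1: a=1 b=-10/3 c=-8 d=16/3
  seg 2: a=-5 b=-10/3 c=8 d=-8/3
S(1/4) = 1/8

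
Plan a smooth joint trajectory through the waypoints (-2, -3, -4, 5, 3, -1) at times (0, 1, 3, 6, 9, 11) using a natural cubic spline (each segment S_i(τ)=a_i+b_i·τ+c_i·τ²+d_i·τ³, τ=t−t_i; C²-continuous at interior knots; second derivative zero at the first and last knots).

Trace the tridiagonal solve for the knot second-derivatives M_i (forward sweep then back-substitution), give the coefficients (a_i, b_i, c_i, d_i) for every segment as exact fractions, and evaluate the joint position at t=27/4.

Δ: Δ0=-1, Δ1=-1/2, Δ2=3, Δ3=-2/3, Δ4=-2
row 1: diag=6, rhs=3; c'=1/3, d'=1/2
row 2: denom=10−2·1/3=28/3; d'=(21−2·1/2)/(28/3)=15/7
row 3: denom=12−3·9/28=309/28; d'=(-22−3·15/7)/(309/28)=-796/309
row 4: denom=10−3·28/103=946/103; d'=(-8−3·-796/309)/(946/103)=-14/473
back: M4=-14/473
back: M3=-796/309−28/103·-14/473=-3644/1419
back: M2=15/7−9/28·-3644/1419=1404/473
back: M1=1/2−1/3·1404/473=-463/946
M: M0=0, M1=-463/946, M2=1404/473, M3=-3644/1419, M4=-14/473, M5=0
seg 0: a=-2, c=M0/2=0, d=(M1−M0)/(6·1)=-463/5676, b=Δ0−h0·(2M0+M1)/6=-5213/5676
seg 1: a=-3, c=M1/2=-463/1892, d=(M2−M1)/(6·2)=3271/11352, b=Δ1−h1·(2M1+M2)/6=-3301/2838
seg 2: a=-4, c=M2/2=702/473, d=(M3−M2)/(6·3)=-3928/12771, b=Δ2−h2·(2M2+M3)/6=1867/1419
seg 3: a=5, c=M3/2=-1822/1419, d=(M4−M3)/(6·3)=1801/12771, b=Δ3−h3·(2M3+M4)/6=2719/1419
seg 4: a=3, c=M4/2=-7/473, d=(M5−M4)/(6·2)=7/2838, b=Δ4−h4·(2M4+M5)/6=-2810/1419
t_q=27/4 → seg 3, τ=3/4; S=5+2719/1419·τ+-1822/1419·τ²+1801/12771·τ³=15891/2752

  seg 0: a=-2 b=-5213/5676 c=0 d=-463/5676
  seg 1: a=-3 b=-3301/2838 c=-463/1892 d=3271/11352
  seg 2: a=-4 b=1867/1419 c=702/473 d=-3928/12771
  seg 3: a=5 b=2719/1419 c=-1822/1419 d=1801/12771
  seg 4: a=3 b=-2810/1419 c=-7/473 d=7/2838
S(27/4) = 15891/2752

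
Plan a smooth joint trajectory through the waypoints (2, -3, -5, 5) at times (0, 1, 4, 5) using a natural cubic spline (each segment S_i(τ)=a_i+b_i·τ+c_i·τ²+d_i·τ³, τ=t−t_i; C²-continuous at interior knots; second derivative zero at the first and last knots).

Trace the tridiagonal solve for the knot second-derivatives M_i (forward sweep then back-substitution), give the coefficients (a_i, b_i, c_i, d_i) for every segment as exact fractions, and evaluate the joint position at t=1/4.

Δ: Δ0=-5, Δ1=-2/3, Δ2=10
row 1: diag=8, rhs=26; c'=3/8, d'=13/4
row 2: denom=8−3·3/8=55/8; d'=(64−3·13/4)/(55/8)=434/55
back: M2=434/55
back: M1=13/4−3/8·434/55=16/55
M: M0=0, M1=16/55, M2=434/55, M3=0
seg 0: a=2, c=M0/2=0, d=(M1−M0)/(6·1)=8/165, b=Δ0−h0·(2M0+M1)/6=-833/165
seg 1: a=-3, c=M1/2=8/55, d=(M2−M1)/(6·3)=19/45, b=Δ1−h1·(2M1+M2)/6=-809/165
seg 2: a=-5, c=M2/2=217/55, d=(M3−M2)/(6·1)=-217/165, b=Δ2−h2·(2M2+M3)/6=1216/165
t_q=1/4 → seg 0, τ=1/4; S=2+-833/165·τ+0·τ²+8/165·τ³=65/88

  seg 0: a=2 b=-833/165 c=0 d=8/165
  seg 1: a=-3 b=-809/165 c=8/55 d=19/45
  seg 2: a=-5 b=1216/165 c=217/55 d=-217/165
S(1/4) = 65/88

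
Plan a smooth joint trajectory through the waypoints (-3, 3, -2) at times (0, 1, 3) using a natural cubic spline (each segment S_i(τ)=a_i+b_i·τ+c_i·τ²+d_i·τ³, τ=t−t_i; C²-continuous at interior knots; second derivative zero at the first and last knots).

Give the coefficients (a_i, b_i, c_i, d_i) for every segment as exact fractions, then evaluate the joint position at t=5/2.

Δ: Δ0=6, Δ1=-5/2
row 1: diag=6, rhs=-51; c'=1/3, d'=-17/2
back: M1=-17/2
M: M0=0, M1=-17/2, M2=0
seg 0: a=-3, c=M0/2=0, d=(M1−M0)/(6·1)=-17/12, b=Δ0−h0·(2M0+M1)/6=89/12
seg 1: a=3, c=M1/2=-17/4, d=(M2−M1)/(6·2)=17/24, b=Δ1−h1·(2M1+M2)/6=19/6
t_q=5/2 → seg 1, τ=3/2; S=3+19/6·τ+-17/4·τ²+17/24·τ³=37/64

  seg 0: a=-3 b=89/12 c=0 d=-17/12
  seg 1: a=3 b=19/6 c=-17/4 d=17/24
S(5/2) = 37/64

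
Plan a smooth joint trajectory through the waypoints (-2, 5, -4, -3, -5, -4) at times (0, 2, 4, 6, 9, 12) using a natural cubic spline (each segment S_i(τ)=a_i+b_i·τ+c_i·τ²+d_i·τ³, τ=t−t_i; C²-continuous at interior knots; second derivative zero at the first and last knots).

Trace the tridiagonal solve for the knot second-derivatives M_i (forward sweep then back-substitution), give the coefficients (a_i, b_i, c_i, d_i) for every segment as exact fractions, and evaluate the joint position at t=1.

Δ: Δ0=7/2, Δ1=-9/2, Δ2=1/2, Δ3=-2/3, Δ4=1/3
row 1: diag=8, rhs=-48; c'=1/4, d'=-6
row 2: denom=8−2·1/4=15/2; d'=(30−2·-6)/(15/2)=28/5
row 3: denom=10−2·4/15=142/15; d'=(-7−2·28/5)/(142/15)=-273/142
row 4: denom=12−3·45/142=1569/142; d'=(6−3·-273/142)/(1569/142)=557/523
back: M4=557/523
back: M3=-273/142−45/142·557/523=-1182/523
back: M2=28/5−4/15·-1182/523=3244/523
back: M1=-6−1/4·3244/523=-3949/523
M: M0=0, M1=-3949/523, M2=3244/523, M3=-1182/523, M4=557/523, M5=0
seg 0: a=-2, c=M0/2=0, d=(M1−M0)/(6·2)=-3949/6276, b=Δ0−h0·(2M0+M1)/6=18881/3138
seg 1: a=5, c=M1/2=-3949/1046, d=(M2−M1)/(6·2)=7193/6276, b=Δ1−h1·(2M1+M2)/6=-4813/3138
seg 2: a=-4, c=M2/2=1622/523, d=(M3−M2)/(6·2)=-2213/3138, b=Δ2−h2·(2M2+M3)/6=-9043/3138
seg 3: a=-3, c=M3/2=-591/523, d=(M4−M3)/(6·3)=1739/9414, b=Δ3−h3·(2M3+M4)/6=3329/3138
seg 4: a=-5, c=M4/2=557/1046, d=(M5−M4)/(6·3)=-557/9414, b=Δ4−h4·(2M4+M5)/6=-1148/1569
t_q=1 → seg 0, τ=1; S=-2+18881/3138·τ+0·τ²+-3949/6276·τ³=7087/2092

  seg 0: a=-2 b=18881/3138 c=0 d=-3949/6276
  seg 1: a=5 b=-4813/3138 c=-3949/1046 d=7193/6276
  seg 2: a=-4 b=-9043/3138 c=1622/523 d=-2213/3138
  seg 3: a=-3 b=3329/3138 c=-591/523 d=1739/9414
  seg 4: a=-5 b=-1148/1569 c=557/1046 d=-557/9414
S(1) = 7087/2092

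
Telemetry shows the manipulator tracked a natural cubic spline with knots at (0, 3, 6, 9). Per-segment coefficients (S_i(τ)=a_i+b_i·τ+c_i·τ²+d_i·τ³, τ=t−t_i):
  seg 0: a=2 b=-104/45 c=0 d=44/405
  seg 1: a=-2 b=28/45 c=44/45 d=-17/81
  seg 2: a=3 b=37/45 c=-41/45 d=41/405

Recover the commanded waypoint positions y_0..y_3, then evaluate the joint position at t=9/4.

y_0 = S_0(0) = a_0 = 2
y_1 = S_1(0) = a_1 = -2
y_2 = S_2(0) = a_2 = 3
y_3 = S_2(3) = 0
t_q=9/4 is in segment 0 (τ=9/4); S_0(τ)=-157/80

y_0=2 y_1=-2 y_2=3 y_3=0
S(9/4) = -157/80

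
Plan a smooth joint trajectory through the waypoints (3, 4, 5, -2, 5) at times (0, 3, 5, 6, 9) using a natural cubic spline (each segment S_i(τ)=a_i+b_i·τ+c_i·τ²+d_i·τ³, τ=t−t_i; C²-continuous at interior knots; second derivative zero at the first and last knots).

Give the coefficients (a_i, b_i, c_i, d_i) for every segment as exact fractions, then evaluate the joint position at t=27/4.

  seg 0: a=3 b=-587/876 c=0 d=293/2628
  seg 1: a=4 b=1025/438 c=293/292 d=-1685/1752
  seg 2: a=5 b=-1136/219 c=-348/73 d=647/219
  seg 3: a=-2 b=-1283/219 c=299/73 d=-299/657
S(27/4) = -20005/4672

Δ: Δ0=1/3, Δ1=1/2, Δ2=-7, Δ3=7/3
row 1: diag=10, rhs=1; c'=1/5, d'=1/10
row 2: denom=6−2·1/5=28/5; d'=(-45−2·1/10)/(28/5)=-113/14
row 3: denom=8−1·5/28=219/28; d'=(56−1·-113/14)/(219/28)=598/73
back: M3=598/73
back: M2=-113/14−5/28·598/73=-696/73
back: M1=1/10−1/5·-696/73=293/146
M: M0=0, M1=293/146, M2=-696/73, M3=598/73, M4=0
seg 0: a=3, c=M0/2=0, d=(M1−M0)/(6·3)=293/2628, b=Δ0−h0·(2M0+M1)/6=-587/876
seg 1: a=4, c=M1/2=293/292, d=(M2−M1)/(6·2)=-1685/1752, b=Δ1−h1·(2M1+M2)/6=1025/438
seg 2: a=5, c=M2/2=-348/73, d=(M3−M2)/(6·1)=647/219, b=Δ2−h2·(2M2+M3)/6=-1136/219
seg 3: a=-2, c=M3/2=299/73, d=(M4−M3)/(6·3)=-299/657, b=Δ3−h3·(2M3+M4)/6=-1283/219
t_q=27/4 → seg 3, τ=3/4; S=-2+-1283/219·τ+299/73·τ²+-299/657·τ³=-20005/4672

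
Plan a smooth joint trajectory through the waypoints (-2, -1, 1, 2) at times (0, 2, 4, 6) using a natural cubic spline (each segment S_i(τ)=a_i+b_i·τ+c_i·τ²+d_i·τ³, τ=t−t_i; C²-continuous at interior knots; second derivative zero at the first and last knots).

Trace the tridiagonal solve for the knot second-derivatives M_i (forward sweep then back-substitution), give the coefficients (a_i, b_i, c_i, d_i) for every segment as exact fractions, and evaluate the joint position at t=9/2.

  seg 0: a=-2 b=1/3 c=0 d=1/24
  seg 1: a=-1 b=5/6 c=1/4 d=-1/12
  seg 2: a=1 b=5/6 c=-1/4 d=1/24
S(9/2) = 87/64

Δ: Δ0=1/2, Δ1=1, Δ2=1/2
row 1: diag=8, rhs=3; c'=1/4, d'=3/8
row 2: denom=8−2·1/4=15/2; d'=(-3−2·3/8)/(15/2)=-1/2
back: M2=-1/2
back: M1=3/8−1/4·-1/2=1/2
M: M0=0, M1=1/2, M2=-1/2, M3=0
seg 0: a=-2, c=M0/2=0, d=(M1−M0)/(6·2)=1/24, b=Δ0−h0·(2M0+M1)/6=1/3
seg 1: a=-1, c=M1/2=1/4, d=(M2−M1)/(6·2)=-1/12, b=Δ1−h1·(2M1+M2)/6=5/6
seg 2: a=1, c=M2/2=-1/4, d=(M3−M2)/(6·2)=1/24, b=Δ2−h2·(2M2+M3)/6=5/6
t_q=9/2 → seg 2, τ=1/2; S=1+5/6·τ+-1/4·τ²+1/24·τ³=87/64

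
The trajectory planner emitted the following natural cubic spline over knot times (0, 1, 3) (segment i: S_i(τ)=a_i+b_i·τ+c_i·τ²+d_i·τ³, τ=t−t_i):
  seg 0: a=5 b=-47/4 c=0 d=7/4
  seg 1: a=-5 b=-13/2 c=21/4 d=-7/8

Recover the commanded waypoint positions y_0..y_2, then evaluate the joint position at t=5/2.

y_0 = S_0(0) = a_0 = 5
y_1 = S_1(0) = a_1 = -5
y_2 = S_1(2) = -4
t_q=5/2 is in segment 1 (τ=3/2); S_1(τ)=-377/64

y_0=5 y_1=-5 y_2=-4
S(5/2) = -377/64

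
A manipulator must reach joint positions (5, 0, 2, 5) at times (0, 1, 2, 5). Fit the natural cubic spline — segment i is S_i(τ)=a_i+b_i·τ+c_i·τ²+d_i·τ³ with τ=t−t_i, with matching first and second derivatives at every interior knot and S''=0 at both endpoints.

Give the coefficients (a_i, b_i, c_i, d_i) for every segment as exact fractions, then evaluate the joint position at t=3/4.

  seg 0: a=5 b=-212/31 c=0 d=57/31
  seg 1: a=0 b=-41/31 c=171/31 d=-68/31
  seg 2: a=2 b=97/31 c=-33/31 d=11/93
S(3/4) = 1283/1984

Δ: Δ0=-5, Δ1=2, Δ2=1
row 1: diag=4, rhs=42; c'=1/4, d'=21/2
row 2: denom=8−1·1/4=31/4; d'=(-6−1·21/2)/(31/4)=-66/31
back: M2=-66/31
back: M1=21/2−1/4·-66/31=342/31
M: M0=0, M1=342/31, M2=-66/31, M3=0
seg 0: a=5, c=M0/2=0, d=(M1−M0)/(6·1)=57/31, b=Δ0−h0·(2M0+M1)/6=-212/31
seg 1: a=0, c=M1/2=171/31, d=(M2−M1)/(6·1)=-68/31, b=Δ1−h1·(2M1+M2)/6=-41/31
seg 2: a=2, c=M2/2=-33/31, d=(M3−M2)/(6·3)=11/93, b=Δ2−h2·(2M2+M3)/6=97/31
t_q=3/4 → seg 0, τ=3/4; S=5+-212/31·τ+0·τ²+57/31·τ³=1283/1984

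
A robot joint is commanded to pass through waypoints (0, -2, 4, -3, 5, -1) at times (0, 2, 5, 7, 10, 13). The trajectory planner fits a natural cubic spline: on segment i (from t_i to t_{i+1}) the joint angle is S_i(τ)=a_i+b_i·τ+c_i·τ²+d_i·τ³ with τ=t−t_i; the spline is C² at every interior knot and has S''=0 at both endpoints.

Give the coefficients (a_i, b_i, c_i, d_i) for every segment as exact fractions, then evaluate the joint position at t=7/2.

  seg 0: a=0 b=-6904/3207 c=0 d=3697/12828
  seg 1: a=-2 b=4187/3207 c=3697/2138 d=-28819/57726
  seg 2: a=4 b=-11537/6414 c=-8864/3207 d=3068/3207
  seg 3: a=-3 b=-2939/2138 c=9544/3207 d=-31343/57726
  seg 4: a=5 b=1947/1069 c=-4085/2138 d=4085/19242
S(7/2) = 37015/17104

Δ: Δ0=-1, Δ1=2, Δ2=-7/2, Δ3=8/3, Δ4=-2
row 1: diag=10, rhs=18; c'=3/10, d'=9/5
row 2: denom=10−3·3/10=91/10; d'=(-33−3·9/5)/(91/10)=-384/91
row 3: denom=10−2·20/91=870/91; d'=(37−2·-384/91)/(870/91)=827/174
row 4: denom=12−3·91/290=3207/290; d'=(-28−3·827/174)/(3207/290)=-4085/1069
back: M4=-4085/1069
back: M3=827/174−91/290·-4085/1069=19088/3207
back: M2=-384/91−20/91·19088/3207=-17728/3207
back: M1=9/5−3/10·-17728/3207=3697/1069
M: M0=0, M1=3697/1069, M2=-17728/3207, M3=19088/3207, M4=-4085/1069, M5=0
seg 0: a=0, c=M0/2=0, d=(M1−M0)/(6·2)=3697/12828, b=Δ0−h0·(2M0+M1)/6=-6904/3207
seg 1: a=-2, c=M1/2=3697/2138, d=(M2−M1)/(6·3)=-28819/57726, b=Δ1−h1·(2M1+M2)/6=4187/3207
seg 2: a=4, c=M2/2=-8864/3207, d=(M3−M2)/(6·2)=3068/3207, b=Δ2−h2·(2M2+M3)/6=-11537/6414
seg 3: a=-3, c=M3/2=9544/3207, d=(M4−M3)/(6·3)=-31343/57726, b=Δ3−h3·(2M3+M4)/6=-2939/2138
seg 4: a=5, c=M4/2=-4085/2138, d=(M5−M4)/(6·3)=4085/19242, b=Δ4−h4·(2M4+M5)/6=1947/1069
t_q=7/2 → seg 1, τ=3/2; S=-2+4187/3207·τ+3697/2138·τ²+-28819/57726·τ³=37015/17104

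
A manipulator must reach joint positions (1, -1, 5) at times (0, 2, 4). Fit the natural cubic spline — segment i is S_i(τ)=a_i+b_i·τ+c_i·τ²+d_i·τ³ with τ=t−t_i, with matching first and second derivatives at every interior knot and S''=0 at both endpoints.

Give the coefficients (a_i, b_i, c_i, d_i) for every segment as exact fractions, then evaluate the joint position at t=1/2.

Δ: Δ0=-1, Δ1=3
row 1: diag=8, rhs=24; c'=1/4, d'=3
back: M1=3
M: M0=0, M1=3, M2=0
seg 0: a=1, c=M0/2=0, d=(M1−M0)/(6·2)=1/4, b=Δ0−h0·(2M0+M1)/6=-2
seg 1: a=-1, c=M1/2=3/2, d=(M2−M1)/(6·2)=-1/4, b=Δ1−h1·(2M1+M2)/6=1
t_q=1/2 → seg 0, τ=1/2; S=1+-2·τ+0·τ²+1/4·τ³=1/32

  seg 0: a=1 b=-2 c=0 d=1/4
  seg 1: a=-1 b=1 c=3/2 d=-1/4
S(1/2) = 1/32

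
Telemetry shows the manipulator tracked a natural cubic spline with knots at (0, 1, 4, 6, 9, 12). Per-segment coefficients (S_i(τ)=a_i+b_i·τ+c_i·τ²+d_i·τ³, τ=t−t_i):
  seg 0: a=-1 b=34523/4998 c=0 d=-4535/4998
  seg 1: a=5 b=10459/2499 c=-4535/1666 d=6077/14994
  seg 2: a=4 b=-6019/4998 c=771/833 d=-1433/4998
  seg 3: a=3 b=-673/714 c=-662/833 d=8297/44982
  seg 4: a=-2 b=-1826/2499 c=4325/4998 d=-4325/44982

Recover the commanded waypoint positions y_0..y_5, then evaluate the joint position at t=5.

y_0=-1 y_1=5 y_2=4 y_3=3 y_4=-2 y_5=1
S(5) = 2861/833

y_0 = S_0(0) = a_0 = -1
y_1 = S_1(0) = a_1 = 5
y_2 = S_2(0) = a_2 = 4
y_3 = S_3(0) = a_3 = 3
y_4 = S_4(0) = a_4 = -2
y_5 = S_4(3) = 1
t_q=5 is in segment 2 (τ=1); S_2(τ)=2861/833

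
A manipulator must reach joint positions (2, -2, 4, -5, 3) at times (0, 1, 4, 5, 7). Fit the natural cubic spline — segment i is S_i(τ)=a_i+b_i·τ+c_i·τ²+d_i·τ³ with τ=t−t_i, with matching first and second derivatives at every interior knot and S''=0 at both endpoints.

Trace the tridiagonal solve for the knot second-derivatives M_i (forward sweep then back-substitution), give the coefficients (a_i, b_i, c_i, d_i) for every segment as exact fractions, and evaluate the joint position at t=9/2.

  seg 0: a=2 b=-1807/322 c=0 d=519/322
  seg 1: a=-2 b=-125/161 c=1557/322 d=-1259/966
  seg 2: a=4 b=-2239/322 c=-1110/161 d=223/46
  seg 3: a=-5 b=-998/161 c=2463/322 d=-821/644
S(9/2) = -1531/2576

Δ: Δ0=-4, Δ1=2, Δ2=-9, Δ3=4
row 1: diag=8, rhs=36; c'=3/8, d'=9/2
row 2: denom=8−3·3/8=55/8; d'=(-66−3·9/2)/(55/8)=-636/55
row 3: denom=6−1·8/55=322/55; d'=(78−1·-636/55)/(322/55)=2463/161
back: M3=2463/161
back: M2=-636/55−8/55·2463/161=-2220/161
back: M1=9/2−3/8·-2220/161=1557/161
M: M0=0, M1=1557/161, M2=-2220/161, M3=2463/161, M4=0
seg 0: a=2, c=M0/2=0, d=(M1−M0)/(6·1)=519/322, b=Δ0−h0·(2M0+M1)/6=-1807/322
seg 1: a=-2, c=M1/2=1557/322, d=(M2−M1)/(6·3)=-1259/966, b=Δ1−h1·(2M1+M2)/6=-125/161
seg 2: a=4, c=M2/2=-1110/161, d=(M3−M2)/(6·1)=223/46, b=Δ2−h2·(2M2+M3)/6=-2239/322
seg 3: a=-5, c=M3/2=2463/322, d=(M4−M3)/(6·2)=-821/644, b=Δ3−h3·(2M3+M4)/6=-998/161
t_q=9/2 → seg 2, τ=1/2; S=4+-2239/322·τ+-1110/161·τ²+223/46·τ³=-1531/2576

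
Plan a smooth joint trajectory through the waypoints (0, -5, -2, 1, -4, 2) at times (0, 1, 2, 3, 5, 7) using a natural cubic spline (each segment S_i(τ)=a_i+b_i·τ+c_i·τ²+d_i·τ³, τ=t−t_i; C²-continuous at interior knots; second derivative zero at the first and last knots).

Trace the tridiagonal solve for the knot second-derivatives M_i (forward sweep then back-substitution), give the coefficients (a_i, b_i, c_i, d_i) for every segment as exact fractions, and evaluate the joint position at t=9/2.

Δ: Δ0=-5, Δ1=3, Δ2=3, Δ3=-5/2, Δ4=3
row 1: diag=4, rhs=48; c'=1/4, d'=12
row 2: denom=4−1·1/4=15/4; d'=(0−1·12)/(15/4)=-16/5
row 3: denom=6−1·4/15=86/15; d'=(-33−1·-16/5)/(86/15)=-447/86
row 4: denom=8−2·15/43=314/43; d'=(33−2·-447/86)/(314/43)=933/157
back: M4=933/157
back: M3=-447/86−15/43·933/157=-2283/314
back: M2=-16/5−4/15·-2283/314=-198/157
back: M1=12−1/4·-198/157=3867/314
M: M0=0, M1=3867/314, M2=-198/157, M3=-2283/314, M4=933/157, M5=0
seg 0: a=0, c=M0/2=0, d=(M1−M0)/(6·1)=1289/628, b=Δ0−h0·(2M0+M1)/6=-4429/628
seg 1: a=-5, c=M1/2=3867/628, d=(M2−M1)/(6·1)=-1421/628, b=Δ1−h1·(2M1+M2)/6=-281/314
seg 2: a=-2, c=M2/2=-99/157, d=(M3−M2)/(6·1)=-629/628, b=Δ2−h2·(2M2+M3)/6=2909/628
seg 3: a=1, c=M3/2=-2283/628, d=(M4−M3)/(6·2)=1383/1256, b=Δ3−h3·(2M3+M4)/6=115/314
seg 4: a=-4, c=M4/2=933/314, d=(M5−M4)/(6·2)=-311/628, b=Δ4−h4·(2M4+M5)/6=-151/157
t_q=9/2 → seg 3, τ=3/2; S=1+115/314·τ+-2283/628·τ²+1383/1256·τ³=-29279/10048

  seg 0: a=0 b=-4429/628 c=0 d=1289/628
  seg 1: a=-5 b=-281/314 c=3867/628 d=-1421/628
  seg 2: a=-2 b=2909/628 c=-99/157 d=-629/628
  seg 3: a=1 b=115/314 c=-2283/628 d=1383/1256
  seg 4: a=-4 b=-151/157 c=933/314 d=-311/628
S(9/2) = -29279/10048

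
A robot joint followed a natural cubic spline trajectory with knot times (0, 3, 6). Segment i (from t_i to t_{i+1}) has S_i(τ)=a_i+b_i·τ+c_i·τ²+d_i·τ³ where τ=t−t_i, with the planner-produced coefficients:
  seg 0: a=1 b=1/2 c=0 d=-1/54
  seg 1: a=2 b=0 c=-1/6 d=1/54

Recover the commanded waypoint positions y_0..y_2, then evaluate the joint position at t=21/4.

y_0 = S_0(0) = a_0 = 1
y_1 = S_1(0) = a_1 = 2
y_2 = S_1(3) = 1
t_q=21/4 is in segment 1 (τ=9/4); S_1(τ)=175/128

y_0=1 y_1=2 y_2=1
S(21/4) = 175/128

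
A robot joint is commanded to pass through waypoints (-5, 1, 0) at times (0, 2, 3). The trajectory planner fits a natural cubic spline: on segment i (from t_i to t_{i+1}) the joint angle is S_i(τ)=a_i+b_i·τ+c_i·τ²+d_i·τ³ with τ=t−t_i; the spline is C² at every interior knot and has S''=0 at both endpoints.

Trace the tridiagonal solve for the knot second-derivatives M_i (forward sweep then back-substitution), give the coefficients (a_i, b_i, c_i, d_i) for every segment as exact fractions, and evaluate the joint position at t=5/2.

  seg 0: a=-5 b=13/3 c=0 d=-1/3
  seg 1: a=1 b=1/3 c=-2 d=2/3
S(5/2) = 3/4

Δ: Δ0=3, Δ1=-1
row 1: diag=6, rhs=-24; c'=1/6, d'=-4
back: M1=-4
M: M0=0, M1=-4, M2=0
seg 0: a=-5, c=M0/2=0, d=(M1−M0)/(6·2)=-1/3, b=Δ0−h0·(2M0+M1)/6=13/3
seg 1: a=1, c=M1/2=-2, d=(M2−M1)/(6·1)=2/3, b=Δ1−h1·(2M1+M2)/6=1/3
t_q=5/2 → seg 1, τ=1/2; S=1+1/3·τ+-2·τ²+2/3·τ³=3/4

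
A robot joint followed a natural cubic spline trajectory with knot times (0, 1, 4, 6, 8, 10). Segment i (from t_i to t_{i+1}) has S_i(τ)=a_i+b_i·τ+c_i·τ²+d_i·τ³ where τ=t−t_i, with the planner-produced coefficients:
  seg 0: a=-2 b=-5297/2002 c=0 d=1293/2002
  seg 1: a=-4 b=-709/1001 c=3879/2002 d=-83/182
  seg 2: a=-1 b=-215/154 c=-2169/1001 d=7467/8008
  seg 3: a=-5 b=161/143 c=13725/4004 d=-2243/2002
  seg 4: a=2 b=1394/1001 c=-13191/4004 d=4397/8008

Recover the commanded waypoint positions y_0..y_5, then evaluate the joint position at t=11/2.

y_0 = S_0(0) = a_0 = -2
y_1 = S_1(0) = a_1 = -4
y_2 = S_2(0) = a_2 = -1
y_3 = S_3(0) = a_3 = -5
y_4 = S_4(0) = a_4 = 2
y_5 = S_4(2) = -4
t_q=11/2 is in segment 2 (τ=3/2); S_2(τ)=-308951/64064

y_0=-2 y_1=-4 y_2=-1 y_3=-5 y_4=2 y_5=-4
S(11/2) = -308951/64064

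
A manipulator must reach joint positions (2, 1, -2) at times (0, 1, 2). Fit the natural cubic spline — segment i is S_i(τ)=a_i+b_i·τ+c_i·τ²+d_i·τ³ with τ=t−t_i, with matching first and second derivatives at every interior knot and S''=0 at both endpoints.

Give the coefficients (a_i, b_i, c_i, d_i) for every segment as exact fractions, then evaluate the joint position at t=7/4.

Δ: Δ0=-1, Δ1=-3
row 1: diag=4, rhs=-12; c'=1/4, d'=-3
back: M1=-3
M: M0=0, M1=-3, M2=0
seg 0: a=2, c=M0/2=0, d=(M1−M0)/(6·1)=-1/2, b=Δ0−h0·(2M0+M1)/6=-1/2
seg 1: a=1, c=M1/2=-3/2, d=(M2−M1)/(6·1)=1/2, b=Δ1−h1·(2M1+M2)/6=-2
t_q=7/4 → seg 1, τ=3/4; S=1+-2·τ+-3/2·τ²+1/2·τ³=-145/128

  seg 0: a=2 b=-1/2 c=0 d=-1/2
  seg 1: a=1 b=-2 c=-3/2 d=1/2
S(7/4) = -145/128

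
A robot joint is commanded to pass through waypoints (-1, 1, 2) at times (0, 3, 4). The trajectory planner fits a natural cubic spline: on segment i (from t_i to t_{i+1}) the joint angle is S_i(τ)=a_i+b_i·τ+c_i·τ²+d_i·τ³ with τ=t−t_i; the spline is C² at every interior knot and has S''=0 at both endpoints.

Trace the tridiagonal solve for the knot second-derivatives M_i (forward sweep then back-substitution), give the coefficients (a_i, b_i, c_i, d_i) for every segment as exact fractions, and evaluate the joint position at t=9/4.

  seg 0: a=-1 b=13/24 c=0 d=1/72
  seg 1: a=1 b=11/12 c=1/8 d=-1/24
S(9/4) = 193/512

Δ: Δ0=2/3, Δ1=1
row 1: diag=8, rhs=2; c'=1/8, d'=1/4
back: M1=1/4
M: M0=0, M1=1/4, M2=0
seg 0: a=-1, c=M0/2=0, d=(M1−M0)/(6·3)=1/72, b=Δ0−h0·(2M0+M1)/6=13/24
seg 1: a=1, c=M1/2=1/8, d=(M2−M1)/(6·1)=-1/24, b=Δ1−h1·(2M1+M2)/6=11/12
t_q=9/4 → seg 0, τ=9/4; S=-1+13/24·τ+0·τ²+1/72·τ³=193/512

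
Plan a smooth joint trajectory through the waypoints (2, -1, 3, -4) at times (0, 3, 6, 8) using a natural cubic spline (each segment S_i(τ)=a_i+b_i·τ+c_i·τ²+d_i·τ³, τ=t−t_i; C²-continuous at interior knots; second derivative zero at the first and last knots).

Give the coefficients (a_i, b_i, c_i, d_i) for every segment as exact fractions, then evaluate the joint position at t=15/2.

  seg 0: a=2 b=-449/222 c=0 d=227/1998
  seg 1: a=-1 b=116/111 c=227/222 d=-617/1998
  seg 2: a=3 b=-257/222 c=-65/37 d=65/222
S(15/2) = -1007/592

Δ: Δ0=-1, Δ1=4/3, Δ2=-7/2
row 1: diag=12, rhs=14; c'=1/4, d'=7/6
row 2: denom=10−3·1/4=37/4; d'=(-29−3·7/6)/(37/4)=-130/37
back: M2=-130/37
back: M1=7/6−1/4·-130/37=227/111
M: M0=0, M1=227/111, M2=-130/37, M3=0
seg 0: a=2, c=M0/2=0, d=(M1−M0)/(6·3)=227/1998, b=Δ0−h0·(2M0+M1)/6=-449/222
seg 1: a=-1, c=M1/2=227/222, d=(M2−M1)/(6·3)=-617/1998, b=Δ1−h1·(2M1+M2)/6=116/111
seg 2: a=3, c=M2/2=-65/37, d=(M3−M2)/(6·2)=65/222, b=Δ2−h2·(2M2+M3)/6=-257/222
t_q=15/2 → seg 2, τ=3/2; S=3+-257/222·τ+-65/37·τ²+65/222·τ³=-1007/592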